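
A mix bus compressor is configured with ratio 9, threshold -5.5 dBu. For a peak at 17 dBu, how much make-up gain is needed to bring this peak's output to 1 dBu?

Overshoot 22.5 dB → 22.5/9 = 2.5 dB after compression, so the compressed level is -5.5 + 2.5 = -3 dBu.
Make-up = target − compressed = 1 − (-3) = 4 dB.

4 dB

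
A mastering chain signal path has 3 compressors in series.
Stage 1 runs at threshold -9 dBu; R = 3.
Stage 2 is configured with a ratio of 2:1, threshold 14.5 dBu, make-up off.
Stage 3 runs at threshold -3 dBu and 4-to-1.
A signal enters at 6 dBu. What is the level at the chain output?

Stage 1: 6 dBu is 15 dB over -9 dBu; at 3:1 that becomes 5 dB over, giving -4 dBu.
Stage 2: below threshold (-4 ≤ 14.5); passes unchanged; output -4 dBu.
Stage 3: -4 dBu is at or below the -3 dBu threshold — no compression; output -4 dBu.

-4 dBu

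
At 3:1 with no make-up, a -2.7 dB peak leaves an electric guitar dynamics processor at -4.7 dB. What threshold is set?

-5.7 dB

Let T be the threshold. Output overshoot = (input overshoot)/R, so -4.7 − T = (-2.7 − T)/3.
3·(-4.7 − T) = -2.7 − T → 2·T = -14.1 − (-2.7) = -11.4.
T = -11.4/2 = -5.7 dB.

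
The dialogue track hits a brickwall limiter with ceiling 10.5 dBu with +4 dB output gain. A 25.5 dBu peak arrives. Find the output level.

The limiter clamps the peak to its 10.5 dBu ceiling.
Output gain then adds 4 dB: 10.5 + 4 = 14.5 dBu.

14.5 dBu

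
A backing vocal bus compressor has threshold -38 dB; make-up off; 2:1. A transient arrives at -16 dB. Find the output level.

Overshoot: -16 − (-38) = 22 dB.
At 2:1 the overshoot is divided by 2, leaving 11 dB above threshold.
So the level is -38 + 11 = -27 dB.

-27 dB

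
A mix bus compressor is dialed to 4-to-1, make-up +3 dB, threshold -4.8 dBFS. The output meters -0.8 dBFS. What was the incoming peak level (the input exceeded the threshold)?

-0.8 dBFS

Before make-up, the level was -0.8 − 3 = -3.8 dBFS.
The compressed level sits -3.8 − (-4.8) = 1 dB over threshold.
Before 4:1 compression the overshoot was 1 × 4 = 4 dB, so input = -4.8 + 4 = -0.8 dBFS.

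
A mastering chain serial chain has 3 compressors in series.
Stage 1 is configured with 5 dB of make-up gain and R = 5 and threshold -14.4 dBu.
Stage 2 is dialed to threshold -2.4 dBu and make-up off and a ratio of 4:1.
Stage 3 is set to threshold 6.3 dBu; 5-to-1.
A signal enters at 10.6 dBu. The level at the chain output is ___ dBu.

-4.4 dBu

Stage 1: overshoot 25 dB → 25/5 = 5 dB → -9.4 dBu; +5 dB make-up → -4.4 dBu.
Stage 2: -4.4 dBu ≤ -2.4 dBu, so stage 2 doesn't engage; output -4.4 dBu.
Stage 3: -4.4 dBu is at or below the 6.3 dBu threshold — no compression; output -4.4 dBu.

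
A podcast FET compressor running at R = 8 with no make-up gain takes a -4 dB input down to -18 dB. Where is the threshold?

Input is 16 dB above T (since output overshoot × R = input overshoot: (-18 − T)·8 = -4 − T gives T = -20 dB).
Check: -20 + (-4 − (-20))/8 = -20 + 2 = -18 dB. ✓

-20 dB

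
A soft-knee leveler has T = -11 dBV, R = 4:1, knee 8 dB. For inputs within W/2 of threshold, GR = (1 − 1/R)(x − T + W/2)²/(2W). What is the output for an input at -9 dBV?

x − T + W/2 = -9 − (-11) + 4 = 6.
GR = (1 − 1/4) × 6² / 16 = 0.75 × 36 / 16 = 1.6875 dB.
Output = -9 − 1.6875 = -10.6875 dBV.

-10.6875 dBV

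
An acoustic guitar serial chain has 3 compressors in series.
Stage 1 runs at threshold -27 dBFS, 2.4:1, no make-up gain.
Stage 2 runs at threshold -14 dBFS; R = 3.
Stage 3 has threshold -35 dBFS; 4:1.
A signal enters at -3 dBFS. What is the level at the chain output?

Stage 1: overshoot 24 dB → 24/2.4 = 10 dB → -17 dBFS.
Stage 2: below threshold (-17 ≤ -14); passes unchanged; output -17 dBFS.
Stage 3: overshoot 18 dB → 18/4 = 4.5 dB → -30.5 dBFS.

-30.5 dBFS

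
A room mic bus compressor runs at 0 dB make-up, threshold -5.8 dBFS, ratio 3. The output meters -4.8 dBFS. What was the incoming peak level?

Post-compression overshoot = -4.8 − (-5.8) = 1 dB.
Undo the ratio: input overshoot = 1 × 3 = 3 dB, giving input = -2.8 dBFS.

-2.8 dBFS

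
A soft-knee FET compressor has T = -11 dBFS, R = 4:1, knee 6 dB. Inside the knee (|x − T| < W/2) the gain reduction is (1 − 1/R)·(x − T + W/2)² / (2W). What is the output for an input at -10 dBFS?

x − T + W/2 = -10 − (-11) + 3 = 4.
GR = (1 − 1/4) × 4² / 12 = 0.75 × 16 / 12 = 1 dB.
Output = -10 − 1 = -11 dBFS.

-11 dBFS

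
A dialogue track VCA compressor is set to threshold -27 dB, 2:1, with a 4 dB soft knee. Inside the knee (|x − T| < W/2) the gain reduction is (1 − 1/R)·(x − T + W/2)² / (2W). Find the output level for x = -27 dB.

x − T + W/2 = -27 − (-27) + 2 = 2.
GR = (1 − 1/2) × 2² / 8 = 0.5 × 4 / 8 = 0.25 dB.
Output = -27 − 0.25 = -27.25 dB.

-27.25 dB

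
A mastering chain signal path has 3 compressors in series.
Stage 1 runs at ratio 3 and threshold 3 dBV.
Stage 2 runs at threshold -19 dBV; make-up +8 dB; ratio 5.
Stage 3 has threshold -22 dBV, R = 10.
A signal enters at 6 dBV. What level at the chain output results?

Stage 1: 3 dB above 3 dBV, reduced 3:1 to 1 dB above → 4 dBV.
Stage 2: 23 dB above -19 dBV, reduced 5:1 to 4.6 dB above → -14.4 dBV; +8 dB make-up → -6.4 dBV.
Stage 3: -6.4 dBV is 15.6 dB over -22 dBV; at 10:1 that becomes 1.56 dB over, giving -20.44 dBV.

-20.44 dBV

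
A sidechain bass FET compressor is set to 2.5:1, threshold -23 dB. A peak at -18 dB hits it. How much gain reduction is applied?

3 dB

Overshoot = -18 − (-23) = 5 dB.
A 2.5:1 ratio leaves 2 dB of that excess.
GR = overshoot in − overshoot out = 5 − 2 = 3 dB.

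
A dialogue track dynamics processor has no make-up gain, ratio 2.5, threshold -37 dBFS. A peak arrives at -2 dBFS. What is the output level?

Overshoot: -2 − (-37) = 35 dB.
The 35 dB excess becomes 14 dB after 2.5:1 reduction.
So the level is -37 + 14 = -23 dBFS.

-23 dBFS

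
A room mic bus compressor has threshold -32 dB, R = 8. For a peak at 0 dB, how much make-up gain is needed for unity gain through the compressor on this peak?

28 dB

Overshoot 32 dB → 32/8 = 4 dB after compression, so the compressed level is -32 + 4 = -28 dB.
Make-up = target − compressed = 0 − (-28) = 28 dB.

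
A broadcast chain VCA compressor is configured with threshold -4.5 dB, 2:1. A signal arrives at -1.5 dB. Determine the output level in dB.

-3 dB

The input is 3 dB above the -4.5 dB threshold.
2:1 compression reduces that to 3/2 = 1.5 dB over.
Output = -4.5 + 1.5 = -3 dB.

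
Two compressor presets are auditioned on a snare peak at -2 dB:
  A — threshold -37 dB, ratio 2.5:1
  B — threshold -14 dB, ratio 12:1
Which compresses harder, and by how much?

A, by 10 dB

A: GR = 35 − 35/2.5 = 21 dB.
B: GR = 12 − 12/12 = 11 dB.
A applies 10 dB more gain reduction.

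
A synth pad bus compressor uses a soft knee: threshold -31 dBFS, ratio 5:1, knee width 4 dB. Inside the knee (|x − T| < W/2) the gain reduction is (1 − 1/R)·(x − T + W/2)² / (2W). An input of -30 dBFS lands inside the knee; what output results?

-30.9 dBFS

x − T + W/2 = -30 − (-31) + 2 = 3.
GR = (1 − 1/5) × 3² / 8 = 0.8 × 9 / 8 = 0.9 dB.
Output = -30 − 0.9 = -30.9 dBFS.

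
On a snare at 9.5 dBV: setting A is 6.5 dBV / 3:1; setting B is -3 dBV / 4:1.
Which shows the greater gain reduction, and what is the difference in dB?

B, by 7.375 dB

A: 3 dB over, compressed to 1 dB over, so 2 dB of GR.
B: 12.5 dB over, compressed to 3.125 dB over, so 9.375 dB of GR.
Difference: 7.375 dB in favour of B.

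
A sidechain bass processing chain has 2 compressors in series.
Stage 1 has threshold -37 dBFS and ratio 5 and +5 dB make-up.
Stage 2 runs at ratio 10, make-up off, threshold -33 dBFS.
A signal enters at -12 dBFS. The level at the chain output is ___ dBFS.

Stage 1: 25 dB above -37 dBFS, reduced 5:1 to 5 dB above → -32 dBFS; +5 dB make-up → -27 dBFS.
Stage 2: 6 dB above -33 dBFS, reduced 10:1 to 0.6 dB above → -32.4 dBFS.

-32.4 dBFS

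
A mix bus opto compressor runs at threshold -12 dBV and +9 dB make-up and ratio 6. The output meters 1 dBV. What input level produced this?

12 dBV

Before make-up, the level was 1 − 9 = -8 dBV.
The compressed level sits -8 − (-12) = 4 dB over threshold.
Input overshoot = R × output overshoot = 24 dB → input = -12 + 24 = 12 dBV.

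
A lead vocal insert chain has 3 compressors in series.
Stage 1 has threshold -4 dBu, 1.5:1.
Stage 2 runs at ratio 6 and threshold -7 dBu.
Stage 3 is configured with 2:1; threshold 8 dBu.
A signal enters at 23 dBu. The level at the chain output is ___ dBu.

-3.5 dBu

Stage 1: overshoot 27 dB → 27/1.5 = 18 dB → 14 dBu.
Stage 2: 21 dB above -7 dBu, reduced 6:1 to 3.5 dB above → -3.5 dBu.
Stage 3: -3.5 dBu ≤ 8 dBu, so stage 3 doesn't engage; output -3.5 dBu.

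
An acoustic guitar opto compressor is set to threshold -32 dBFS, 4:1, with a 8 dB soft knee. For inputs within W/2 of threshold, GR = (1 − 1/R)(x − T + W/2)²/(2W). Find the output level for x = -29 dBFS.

x − T + W/2 = -29 − (-32) + 4 = 7.
GR = (1 − 1/4) × 7² / 16 = 0.75 × 49 / 16 = 2.296875 dB.
Output = -29 − 2.296875 = -31.296875 dBFS.

-31.296875 dBFS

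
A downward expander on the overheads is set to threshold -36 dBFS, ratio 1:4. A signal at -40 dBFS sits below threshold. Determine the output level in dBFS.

The input is 4 dB below the -36 dBFS threshold.
A 1:4 expander multiplies undershoot by 4: 4 × 4 = 16 dB below threshold.
Output = -36 − 16 = -52 dBFS.

-52 dBFS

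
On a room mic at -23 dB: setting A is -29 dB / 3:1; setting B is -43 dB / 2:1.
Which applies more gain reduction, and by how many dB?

B, by 6 dB

A: overshoot 6 dB → output overshoot 2 dB → GR 4 dB.
B: overshoot 20 dB → output overshoot 10 dB → GR 10 dB.
B applies 6 dB more gain reduction.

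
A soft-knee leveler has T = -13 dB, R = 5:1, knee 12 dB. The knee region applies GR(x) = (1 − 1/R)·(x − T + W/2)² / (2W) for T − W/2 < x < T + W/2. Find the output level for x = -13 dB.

x − T + W/2 = -13 − (-13) + 6 = 6.
GR = (1 − 1/5) × 6² / 24 = 0.8 × 36 / 24 = 1.2 dB.
Output = -13 − 1.2 = -14.2 dB.

-14.2 dB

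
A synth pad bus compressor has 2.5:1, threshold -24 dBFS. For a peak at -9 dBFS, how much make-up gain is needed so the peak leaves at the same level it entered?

9 dB

The peak compresses to -24 + 15/2.5 = -18 dBFS.
To reach -9 dBFS requires -9 − (-18) = 9 dB of make-up.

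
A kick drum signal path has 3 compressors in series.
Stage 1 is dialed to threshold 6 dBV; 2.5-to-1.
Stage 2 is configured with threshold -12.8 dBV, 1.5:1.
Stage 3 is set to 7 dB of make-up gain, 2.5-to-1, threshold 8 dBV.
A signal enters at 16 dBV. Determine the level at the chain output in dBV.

9.4 dBV

Stage 1: 10 dB above 6 dBV, reduced 2.5:1 to 4 dB above → 10 dBV.
Stage 2: overshoot 22.8 dB → 22.8/1.5 = 15.2 dB → 2.4 dBV.
Stage 3: 2.4 dBV ≤ 8 dBV, so stage 3 doesn't engage; make-up brings it to 9.4 dBV.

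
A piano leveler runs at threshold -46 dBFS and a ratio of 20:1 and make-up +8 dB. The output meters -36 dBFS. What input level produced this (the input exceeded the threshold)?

-6 dBFS

Remove make-up: -36 − 8 = -44 dBFS.
The compressed level sits -44 − (-46) = 2 dB over threshold.
Input overshoot = R × output overshoot = 40 dB → input = -46 + 40 = -6 dBFS.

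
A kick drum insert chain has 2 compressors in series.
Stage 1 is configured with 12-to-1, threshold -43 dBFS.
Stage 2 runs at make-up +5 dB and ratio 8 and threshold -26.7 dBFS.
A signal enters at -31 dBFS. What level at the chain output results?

-37 dBFS

Stage 1: -31 dBFS is 12 dB over -43 dBFS; at 12:1 that becomes 1 dB over, giving -42 dBFS.
Stage 2: -42 dBFS ≤ -26.7 dBFS, so stage 2 doesn't engage; make-up brings it to -37 dBFS.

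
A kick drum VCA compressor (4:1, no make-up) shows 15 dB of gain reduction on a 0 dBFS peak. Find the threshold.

-20 dBFS

Gain reduction = 0 − (-15) = 15 dB; output overshoot = GR / (R − 1) = 15 / 3 = 5 dB.
Threshold = output − output overshoot = -15 − 5 = -20 dBFS.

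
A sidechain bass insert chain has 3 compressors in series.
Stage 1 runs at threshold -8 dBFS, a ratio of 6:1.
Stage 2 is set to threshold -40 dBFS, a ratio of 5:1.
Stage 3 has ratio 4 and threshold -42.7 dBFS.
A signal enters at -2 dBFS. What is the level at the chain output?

-40.375 dBFS

Stage 1: 6 dB above -8 dBFS, reduced 6:1 to 1 dB above → -7 dBFS.
Stage 2: overshoot 33 dB → 33/5 = 6.6 dB → -33.4 dBFS.
Stage 3: 9.3 dB above -42.7 dBFS, reduced 4:1 to 2.325 dB above → -40.375 dBFS.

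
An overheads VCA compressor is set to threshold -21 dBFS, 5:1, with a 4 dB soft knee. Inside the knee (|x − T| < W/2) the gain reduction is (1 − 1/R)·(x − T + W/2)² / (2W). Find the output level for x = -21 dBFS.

x − T + W/2 = -21 − (-21) + 2 = 2.
GR = (1 − 1/5) × 2² / 8 = 0.8 × 4 / 8 = 0.4 dB.
Output = -21 − 0.4 = -21.4 dBFS.

-21.4 dBFS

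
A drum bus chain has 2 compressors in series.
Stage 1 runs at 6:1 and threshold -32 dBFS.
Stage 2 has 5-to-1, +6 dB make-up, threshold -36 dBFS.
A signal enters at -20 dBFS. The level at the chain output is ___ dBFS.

-28.8 dBFS

Stage 1: 12 dB above -32 dBFS, reduced 6:1 to 2 dB above → -30 dBFS.
Stage 2: overshoot 6 dB → 6/5 = 1.2 dB → -34.8 dBFS; +6 dB make-up → -28.8 dBFS.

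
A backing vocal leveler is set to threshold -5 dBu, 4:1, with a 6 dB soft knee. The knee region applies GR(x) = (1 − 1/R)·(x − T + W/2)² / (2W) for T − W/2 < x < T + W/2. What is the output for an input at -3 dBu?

-4.5625 dBu

x − T + W/2 = -3 − (-5) + 3 = 5.
GR = (1 − 1/4) × 5² / 12 = 0.75 × 25 / 12 = 1.5625 dB.
Output = -3 − 1.5625 = -4.5625 dBu.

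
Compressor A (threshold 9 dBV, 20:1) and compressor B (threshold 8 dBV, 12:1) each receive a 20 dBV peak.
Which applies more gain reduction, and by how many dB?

A: overshoot 11 dB → output overshoot 0.55 dB → GR 10.45 dB.
B: overshoot 12 dB → output overshoot 1 dB → GR 11 dB.
Difference: 0.55 dB in favour of B.

B, by 0.55 dB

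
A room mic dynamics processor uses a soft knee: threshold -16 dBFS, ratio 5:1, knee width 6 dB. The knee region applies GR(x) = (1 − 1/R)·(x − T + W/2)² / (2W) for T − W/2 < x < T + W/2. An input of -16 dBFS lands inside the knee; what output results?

x − T + W/2 = -16 − (-16) + 3 = 3.
GR = (1 − 1/5) × 3² / 12 = 0.8 × 9 / 12 = 0.6 dB.
Output = -16 − 0.6 = -16.6 dBFS.

-16.6 dBFS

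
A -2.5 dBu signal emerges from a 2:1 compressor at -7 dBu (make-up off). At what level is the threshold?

-11.5 dBu

Input is 9 dB above T (since output overshoot × R = input overshoot: (-7 − T)·2 = -2.5 − T gives T = -11.5 dBu).
Check: -11.5 + (-2.5 − (-11.5))/2 = -11.5 + 4.5 = -7 dBu. ✓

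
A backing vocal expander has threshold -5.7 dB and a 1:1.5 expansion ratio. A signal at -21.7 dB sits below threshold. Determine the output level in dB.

-29.7 dB

Undershoot = (-5.7) − (-21.7) = 16 dB.
At 1:1.5, that expands to 24 dB under threshold.
Output = -5.7 − 24 = -29.7 dB.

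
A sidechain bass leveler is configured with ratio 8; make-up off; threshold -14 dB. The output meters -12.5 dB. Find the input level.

-2 dB

Post-compression overshoot = -12.5 − (-14) = 1.5 dB.
Before 8:1 compression the overshoot was 1.5 × 8 = 12 dB, so input = -14 + 12 = -2 dB.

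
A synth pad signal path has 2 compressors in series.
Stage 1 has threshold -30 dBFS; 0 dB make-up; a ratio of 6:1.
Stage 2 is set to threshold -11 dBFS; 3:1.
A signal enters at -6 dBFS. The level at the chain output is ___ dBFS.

Stage 1: 24 dB above -30 dBFS, reduced 6:1 to 4 dB above → -26 dBFS.
Stage 2: -26 dBFS is at or below the -11 dBFS threshold — no compression; output -26 dBFS.

-26 dBFS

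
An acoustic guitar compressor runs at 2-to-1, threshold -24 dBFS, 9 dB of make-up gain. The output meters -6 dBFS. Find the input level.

-6 dBFS

Remove make-up: -6 − 9 = -15 dBFS.
Post-compression overshoot = -15 − (-24) = 9 dB.
Input overshoot = R × output overshoot = 18 dB → input = -24 + 18 = -6 dBFS.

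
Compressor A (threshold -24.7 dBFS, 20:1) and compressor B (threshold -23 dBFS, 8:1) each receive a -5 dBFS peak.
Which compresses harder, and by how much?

A: 19.7 dB over, compressed to 0.985 dB over, so 18.715 dB of GR.
B: 18 dB over, compressed to 2.25 dB over, so 15.75 dB of GR.
A reduces 2.965 dB more.

A, by 2.965 dB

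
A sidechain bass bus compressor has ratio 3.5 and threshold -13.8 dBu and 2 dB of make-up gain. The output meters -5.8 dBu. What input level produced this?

Before make-up, the level was -5.8 − 2 = -7.8 dBu.
That's 6 dB above the -13.8 dBu threshold.
Input overshoot = R × output overshoot = 21 dB → input = -13.8 + 21 = 7.2 dBu.

7.2 dBu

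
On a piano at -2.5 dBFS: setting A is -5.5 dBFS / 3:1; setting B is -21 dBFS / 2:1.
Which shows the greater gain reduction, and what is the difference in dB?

A: overshoot 3 dB → output overshoot 1 dB → GR 2 dB.
B: overshoot 18.5 dB → output overshoot 9.25 dB → GR 9.25 dB.
Difference: 7.25 dB in favour of B.

B, by 7.25 dB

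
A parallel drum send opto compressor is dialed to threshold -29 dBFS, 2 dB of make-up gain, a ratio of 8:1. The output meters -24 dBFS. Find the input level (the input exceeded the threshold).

-5 dBFS

Remove make-up: -24 − 2 = -26 dBFS.
Post-compression overshoot = -26 − (-29) = 3 dB.
Before 8:1 compression the overshoot was 3 × 8 = 24 dB, so input = -29 + 24 = -5 dBFS.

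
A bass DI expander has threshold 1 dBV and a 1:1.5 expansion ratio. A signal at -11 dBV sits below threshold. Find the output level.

The input is 12 dB below the 1 dBV threshold.
A 1:1.5 expander multiplies undershoot by 1.5: 12 × 1.5 = 18 dB below threshold.
Output = 1 − 18 = -17 dBV.

-17 dBV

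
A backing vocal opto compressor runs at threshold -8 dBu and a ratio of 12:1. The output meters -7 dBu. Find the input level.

Post-compression overshoot = -7 − (-8) = 1 dB.
Undo the ratio: input overshoot = 1 × 12 = 12 dB, giving input = 4 dBu.

4 dBu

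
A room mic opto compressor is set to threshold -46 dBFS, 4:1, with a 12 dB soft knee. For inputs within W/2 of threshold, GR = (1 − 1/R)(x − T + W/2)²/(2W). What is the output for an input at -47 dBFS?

-47.78125 dBFS

x − T + W/2 = -47 − (-46) + 6 = 5.
GR = (1 − 1/4) × 5² / 24 = 0.75 × 25 / 24 = 0.78125 dB.
Output = -47 − 0.78125 = -47.78125 dBFS.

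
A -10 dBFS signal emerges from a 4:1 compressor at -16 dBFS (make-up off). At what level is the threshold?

-18 dBFS

Gain reduction = -10 − (-16) = 6 dB; output overshoot = GR / (R − 1) = 6 / 3 = 2 dB.
Threshold = output − output overshoot = -16 − 2 = -18 dBFS.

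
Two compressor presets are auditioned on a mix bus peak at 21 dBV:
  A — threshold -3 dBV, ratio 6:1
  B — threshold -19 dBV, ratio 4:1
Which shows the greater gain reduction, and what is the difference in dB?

B, by 10 dB

A: overshoot 24 dB → output overshoot 4 dB → GR 20 dB.
B: overshoot 40 dB → output overshoot 10 dB → GR 30 dB.
Difference: 10 dB in favour of B.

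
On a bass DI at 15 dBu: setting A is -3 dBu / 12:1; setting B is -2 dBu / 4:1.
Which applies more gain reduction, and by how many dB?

A: overshoot 18 dB → output overshoot 1.5 dB → GR 16.5 dB.
B: overshoot 17 dB → output overshoot 4.25 dB → GR 12.75 dB.
Difference: 3.75 dB in favour of A.

A, by 3.75 dB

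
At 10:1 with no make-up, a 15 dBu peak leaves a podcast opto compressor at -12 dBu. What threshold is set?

Gain reduction = 15 − (-12) = 27 dB; output overshoot = GR / (R − 1) = 27 / 9 = 3 dB.
Threshold = output − output overshoot = -12 − 3 = -15 dBu.

-15 dBu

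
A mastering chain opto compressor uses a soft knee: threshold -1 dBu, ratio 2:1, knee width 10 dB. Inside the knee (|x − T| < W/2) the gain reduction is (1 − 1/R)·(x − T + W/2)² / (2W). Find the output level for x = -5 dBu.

-5.025 dBu

x − T + W/2 = -5 − (-1) + 5 = 1.
GR = (1 − 1/2) × 1² / 20 = 0.5 × 1 / 20 = 0.025 dB.
Output = -5 − 0.025 = -5.025 dBu.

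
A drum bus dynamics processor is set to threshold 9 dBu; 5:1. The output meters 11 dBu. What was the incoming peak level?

19 dBu

The compressed level sits 11 − 9 = 2 dB over threshold.
Undo the ratio: input overshoot = 2 × 5 = 10 dB, giving input = 19 dBu.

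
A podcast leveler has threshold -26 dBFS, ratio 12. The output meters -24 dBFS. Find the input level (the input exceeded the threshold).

Post-compression overshoot = -24 − (-26) = 2 dB.
Undo the ratio: input overshoot = 2 × 12 = 24 dB, giving input = -2 dBFS.

-2 dBFS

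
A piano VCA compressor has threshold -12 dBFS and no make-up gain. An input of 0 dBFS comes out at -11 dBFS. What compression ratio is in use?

Input overshoot = 0 − (-12) = 12 dB; output overshoot = -11 − (-12) = 1 dB.
Ratio = 12 / 1 = 12.

12:1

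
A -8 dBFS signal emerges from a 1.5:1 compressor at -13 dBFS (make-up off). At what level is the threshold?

-23 dBFS

Let T be the threshold. Output overshoot = (input overshoot)/R, so -13 − T = (-8 − T)/1.5.
1.5·(-13 − T) = -8 − T → 0.5·T = -19.5 − (-8) = -11.5.
T = -11.5/0.5 = -23 dBFS.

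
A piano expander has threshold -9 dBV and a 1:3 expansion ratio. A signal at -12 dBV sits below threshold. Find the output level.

-18 dBV

Undershoot = (-9) − (-12) = 3 dB.
At 1:3, that expands to 9 dB under threshold.
Output = -9 − 9 = -18 dBV.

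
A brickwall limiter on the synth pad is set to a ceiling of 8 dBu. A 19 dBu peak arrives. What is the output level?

8 dBu

A brickwall limiter is an ∞:1 compressor: any input above the ceiling is clamped to 8 dBu.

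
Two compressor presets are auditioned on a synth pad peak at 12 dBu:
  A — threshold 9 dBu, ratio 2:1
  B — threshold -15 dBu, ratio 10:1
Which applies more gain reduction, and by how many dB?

A: 3 dB over, compressed to 1.5 dB over, so 1.5 dB of GR.
B: 27 dB over, compressed to 2.7 dB over, so 24.3 dB of GR.
B reduces 22.8 dB more.

B, by 22.8 dB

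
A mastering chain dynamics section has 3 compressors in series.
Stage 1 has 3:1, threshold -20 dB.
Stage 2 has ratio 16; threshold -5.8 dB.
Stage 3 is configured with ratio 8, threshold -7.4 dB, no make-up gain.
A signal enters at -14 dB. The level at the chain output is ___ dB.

Stage 1: 6 dB above -20 dB, reduced 3:1 to 2 dB above → -18 dB.
Stage 2: -18 dB ≤ -5.8 dB, so stage 2 doesn't engage; output -18 dB.
Stage 3: -18 dB is at or below the -7.4 dB threshold — no compression; output -18 dB.

-18 dB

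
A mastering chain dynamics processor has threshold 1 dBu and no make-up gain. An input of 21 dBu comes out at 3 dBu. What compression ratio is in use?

10:1

Input overshoot = 21 − 1 = 20 dB; output overshoot = 3 − 1 = 2 dB.
Ratio = 20 / 2 = 10.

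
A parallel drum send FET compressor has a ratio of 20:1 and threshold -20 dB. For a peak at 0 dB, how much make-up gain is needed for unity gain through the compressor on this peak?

19 dB

Overshoot 20 dB → 20/20 = 1 dB after compression, so the compressed level is -20 + 1 = -19 dB.
Make-up = target − compressed = 0 − (-19) = 19 dB.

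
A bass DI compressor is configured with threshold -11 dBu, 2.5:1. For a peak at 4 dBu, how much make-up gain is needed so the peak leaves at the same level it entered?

Without make-up, output = threshold + overshoot/2.5 = -11 + 6 = -5 dBu.
Gap to target: 9 dB.

9 dB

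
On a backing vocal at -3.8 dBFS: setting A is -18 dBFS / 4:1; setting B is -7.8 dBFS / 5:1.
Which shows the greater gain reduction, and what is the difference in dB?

A, by 7.45 dB

A: GR = 14.2 − 14.2/4 = 10.65 dB.
B: GR = 4 − 4/5 = 3.2 dB.
A applies 7.45 dB more gain reduction.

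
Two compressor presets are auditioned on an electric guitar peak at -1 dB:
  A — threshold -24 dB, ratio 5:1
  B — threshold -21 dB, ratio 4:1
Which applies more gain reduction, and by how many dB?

A: GR = 23 − 23/5 = 18.4 dB.
B: GR = 20 − 20/4 = 15 dB.
A reduces 3.4 dB more.

A, by 3.4 dB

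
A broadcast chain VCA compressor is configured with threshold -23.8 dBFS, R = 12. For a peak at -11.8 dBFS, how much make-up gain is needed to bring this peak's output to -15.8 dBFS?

Without make-up, output = threshold + overshoot/12 = -23.8 + 1 = -22.8 dBFS.
Gap to target: 7 dB.

7 dB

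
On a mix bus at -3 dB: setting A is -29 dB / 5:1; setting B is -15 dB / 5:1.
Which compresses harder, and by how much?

A, by 11.2 dB

A: GR = 26 − 26/5 = 20.8 dB.
B: GR = 12 − 12/5 = 9.6 dB.
A applies 11.2 dB more gain reduction.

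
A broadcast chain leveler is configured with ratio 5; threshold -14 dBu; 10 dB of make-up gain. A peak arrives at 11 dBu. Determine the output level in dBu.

11 dBu sits 25 dB over threshold.
5:1 compression reduces that to 25/5 = 5 dB over.
Output = -14 + 5 = -9 dBu; make-up adds 10 dB, giving 1 dBu.

1 dBu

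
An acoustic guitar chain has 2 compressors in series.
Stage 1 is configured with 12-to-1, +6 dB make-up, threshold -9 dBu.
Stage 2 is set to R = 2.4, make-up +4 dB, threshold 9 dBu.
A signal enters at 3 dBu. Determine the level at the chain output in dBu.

2 dBu

Stage 1: 12 dB above -9 dBu, reduced 12:1 to 1 dB above → -8 dBu; +6 dB make-up → -2 dBu.
Stage 2: -2 dBu is at or below the 9 dBu threshold — no compression; make-up brings it to 2 dBu.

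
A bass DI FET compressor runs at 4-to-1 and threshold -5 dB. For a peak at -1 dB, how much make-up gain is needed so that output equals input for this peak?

3 dB

The peak compresses to -5 + 4/4 = -4 dB.
To reach -1 dB requires -1 − (-4) = 3 dB of make-up.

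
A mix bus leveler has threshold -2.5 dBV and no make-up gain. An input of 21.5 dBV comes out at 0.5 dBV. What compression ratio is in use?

Input overshoot = 21.5 − (-2.5) = 24 dB; output overshoot = 0.5 − (-2.5) = 3 dB.
Ratio = 24 / 3 = 8.

8:1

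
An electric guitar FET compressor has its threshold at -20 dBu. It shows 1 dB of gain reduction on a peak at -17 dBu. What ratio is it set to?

1.5:1

Input overshoot = -17 − (-20) = 3 dB.
Output overshoot = 3 − 1 = 2 dB.
Ratio = input overshoot / output overshoot = 3 / 2 = 1.5.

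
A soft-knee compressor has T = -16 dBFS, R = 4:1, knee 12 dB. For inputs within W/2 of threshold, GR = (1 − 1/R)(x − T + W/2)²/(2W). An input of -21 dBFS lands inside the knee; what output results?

x − T + W/2 = -21 − (-16) + 6 = 1.
GR = (1 − 1/4) × 1² / 24 = 0.75 × 1 / 24 = 0.03125 dB.
Output = -21 − 0.03125 = -21.03125 dBFS.

-21.03125 dBFS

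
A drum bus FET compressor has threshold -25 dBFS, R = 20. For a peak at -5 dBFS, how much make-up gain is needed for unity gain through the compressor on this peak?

19 dB

Without make-up, output = threshold + overshoot/20 = -25 + 1 = -24 dBFS.
Gap to target: 19 dB.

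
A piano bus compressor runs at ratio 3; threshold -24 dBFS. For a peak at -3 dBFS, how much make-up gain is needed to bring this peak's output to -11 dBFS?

The peak compresses to -24 + 21/3 = -17 dBFS.
To reach -11 dBFS requires -11 − (-17) = 6 dB of make-up.

6 dB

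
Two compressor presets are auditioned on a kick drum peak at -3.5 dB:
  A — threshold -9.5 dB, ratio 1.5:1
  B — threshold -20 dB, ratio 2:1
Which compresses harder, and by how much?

A: overshoot 6 dB → output overshoot 4 dB → GR 2 dB.
B: overshoot 16.5 dB → output overshoot 8.25 dB → GR 8.25 dB.
Difference: 6.25 dB in favour of B.

B, by 6.25 dB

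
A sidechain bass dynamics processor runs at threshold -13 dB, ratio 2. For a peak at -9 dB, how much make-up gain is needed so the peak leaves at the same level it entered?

Without make-up, output = threshold + overshoot/2 = -13 + 2 = -11 dB.
Gap to target: 2 dB.

2 dB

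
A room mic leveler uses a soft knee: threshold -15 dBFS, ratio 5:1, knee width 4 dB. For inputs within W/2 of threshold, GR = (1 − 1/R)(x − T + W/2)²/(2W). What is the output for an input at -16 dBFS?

x − T + W/2 = -16 − (-15) + 2 = 1.
GR = (1 − 1/5) × 1² / 8 = 0.8 × 1 / 8 = 0.1 dB.
Output = -16 − 0.1 = -16.1 dBFS.

-16.1 dBFS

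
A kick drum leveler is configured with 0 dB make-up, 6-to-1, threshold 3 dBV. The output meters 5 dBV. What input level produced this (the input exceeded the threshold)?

Post-compression overshoot = 5 − 3 = 2 dB.
Undo the ratio: input overshoot = 2 × 6 = 12 dB, giving input = 15 dBV.

15 dBV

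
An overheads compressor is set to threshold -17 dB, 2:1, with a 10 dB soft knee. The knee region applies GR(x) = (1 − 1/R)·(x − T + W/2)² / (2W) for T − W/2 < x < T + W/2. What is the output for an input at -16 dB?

-16.9 dB

x − T + W/2 = -16 − (-17) + 5 = 6.
GR = (1 − 1/2) × 6² / 20 = 0.5 × 36 / 20 = 0.9 dB.
Output = -16 − 0.9 = -16.9 dB.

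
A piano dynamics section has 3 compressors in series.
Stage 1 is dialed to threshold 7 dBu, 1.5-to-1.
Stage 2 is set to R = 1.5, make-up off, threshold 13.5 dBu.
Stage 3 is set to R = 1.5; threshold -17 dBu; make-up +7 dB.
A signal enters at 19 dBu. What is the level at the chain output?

Stage 1: 12 dB above 7 dBu, reduced 1.5:1 to 8 dB above → 15 dBu.
Stage 2: 15 dBu is 1.5 dB over 13.5 dBu; at 1.5:1 that becomes 1 dB over, giving 14.5 dBu.
Stage 3: 31.5 dB above -17 dBu, reduced 1.5:1 to 21 dB above → 4 dBu; +7 dB make-up → 11 dBu.

11 dBu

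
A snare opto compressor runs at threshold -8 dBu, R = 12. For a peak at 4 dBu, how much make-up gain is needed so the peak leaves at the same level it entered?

Without make-up, output = threshold + overshoot/12 = -8 + 1 = -7 dBu.
Gap to target: 11 dB.

11 dB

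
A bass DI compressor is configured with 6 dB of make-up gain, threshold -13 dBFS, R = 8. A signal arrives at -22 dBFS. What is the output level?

-22 dBFS is 9 dB below the -13 dBFS threshold, so no gain reduction is applied.
Make-up gain adds 6 dB: -22 + 6 = -16 dBFS.

-16 dBFS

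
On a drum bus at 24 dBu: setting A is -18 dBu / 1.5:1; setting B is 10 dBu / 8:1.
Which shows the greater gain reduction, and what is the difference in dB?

A: GR = 42 − 42/1.5 = 14 dB.
B: GR = 14 − 14/8 = 12.25 dB.
Difference: 1.75 dB in favour of A.

A, by 1.75 dB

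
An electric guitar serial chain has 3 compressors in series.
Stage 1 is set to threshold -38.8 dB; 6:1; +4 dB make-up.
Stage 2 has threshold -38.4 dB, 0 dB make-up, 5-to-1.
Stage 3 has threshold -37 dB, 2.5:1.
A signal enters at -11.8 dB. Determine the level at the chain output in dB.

-36.912 dB

Stage 1: -11.8 dB is 27 dB over -38.8 dB; at 6:1 that becomes 4.5 dB over, giving -34.3 dB; +4 dB make-up → -30.3 dB.
Stage 2: overshoot 8.1 dB → 8.1/5 = 1.62 dB → -36.78 dB.
Stage 3: overshoot 0.22 dB → 0.22/2.5 = 0.088 dB → -36.912 dB.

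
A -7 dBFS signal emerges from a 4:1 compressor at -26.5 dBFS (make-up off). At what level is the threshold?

Let T be the threshold. Output overshoot = (input overshoot)/R, so -26.5 − T = (-7 − T)/4.
4·(-26.5 − T) = -7 − T → 3·T = -106 − (-7) = -99.
T = -99/3 = -33 dBFS.

-33 dBFS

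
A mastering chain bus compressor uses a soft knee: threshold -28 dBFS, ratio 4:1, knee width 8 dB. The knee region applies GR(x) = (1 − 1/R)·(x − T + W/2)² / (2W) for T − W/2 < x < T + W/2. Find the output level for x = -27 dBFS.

-28.171875 dBFS

x − T + W/2 = -27 − (-28) + 4 = 5.
GR = (1 − 1/4) × 5² / 16 = 0.75 × 25 / 16 = 1.171875 dB.
Output = -27 − 1.171875 = -28.171875 dBFS.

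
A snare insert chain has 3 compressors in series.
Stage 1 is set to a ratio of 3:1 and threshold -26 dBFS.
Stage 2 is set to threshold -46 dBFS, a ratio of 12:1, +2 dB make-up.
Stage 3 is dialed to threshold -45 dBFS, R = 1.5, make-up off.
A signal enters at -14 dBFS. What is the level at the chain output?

-43 dBFS

Stage 1: 12 dB above -26 dBFS, reduced 3:1 to 4 dB above → -22 dBFS.
Stage 2: -22 dBFS is 24 dB over -46 dBFS; at 12:1 that becomes 2 dB over, giving -44 dBFS; +2 dB make-up → -42 dBFS.
Stage 3: 3 dB above -45 dBFS, reduced 1.5:1 to 2 dB above → -43 dBFS.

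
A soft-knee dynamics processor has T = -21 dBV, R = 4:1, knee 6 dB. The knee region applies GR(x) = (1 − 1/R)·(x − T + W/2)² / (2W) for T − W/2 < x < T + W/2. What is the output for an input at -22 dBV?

x − T + W/2 = -22 − (-21) + 3 = 2.
GR = (1 − 1/4) × 2² / 12 = 0.75 × 4 / 12 = 0.25 dB.
Output = -22 − 0.25 = -22.25 dBV.

-22.25 dBV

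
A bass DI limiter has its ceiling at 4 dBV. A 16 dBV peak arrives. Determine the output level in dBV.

4 dBV

A brickwall limiter is an ∞:1 compressor: any input above the ceiling is clamped to 4 dBV.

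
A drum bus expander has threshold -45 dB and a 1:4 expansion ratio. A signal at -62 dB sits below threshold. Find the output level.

Undershoot = (-45) − (-62) = 17 dB.
At 1:4, that expands to 68 dB under threshold.
Output = -45 − 68 = -113 dB.

-113 dB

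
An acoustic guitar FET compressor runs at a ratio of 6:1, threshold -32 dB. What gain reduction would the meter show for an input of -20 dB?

The signal is 12 dB above threshold.
After 6:1 compression the overshoot becomes 12/6 = 2 dB.
So the signal is attenuated by 12 − 2 = 10 dB.

10 dB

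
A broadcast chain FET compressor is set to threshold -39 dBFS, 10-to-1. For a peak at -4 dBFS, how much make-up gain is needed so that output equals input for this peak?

31.5 dB

Overshoot 35 dB → 35/10 = 3.5 dB after compression, so the compressed level is -39 + 3.5 = -35.5 dBFS.
Make-up = target − compressed = -4 − (-35.5) = 31.5 dB.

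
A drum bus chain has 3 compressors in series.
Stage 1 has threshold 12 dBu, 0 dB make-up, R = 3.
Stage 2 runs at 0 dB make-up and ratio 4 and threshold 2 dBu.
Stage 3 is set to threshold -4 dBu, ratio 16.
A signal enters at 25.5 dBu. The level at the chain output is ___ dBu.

-3.398438 dBu

Stage 1: 13.5 dB above 12 dBu, reduced 3:1 to 4.5 dB above → 16.5 dBu.
Stage 2: 16.5 dBu is 14.5 dB over 2 dBu; at 4:1 that becomes 3.625 dB over, giving 5.625 dBu.
Stage 3: 5.625 dBu is 9.625 dB over -4 dBu; at 16:1 that becomes 0.601562 dB over, giving -3.398438 dBu.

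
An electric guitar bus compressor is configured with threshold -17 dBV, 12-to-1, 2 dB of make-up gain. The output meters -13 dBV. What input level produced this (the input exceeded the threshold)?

Stripping the +2 dB make-up gives -15 dBV at the gain stage.
The compressed level sits -15 − (-17) = 2 dB over threshold.
Before 12:1 compression the overshoot was 2 × 12 = 24 dB, so input = -17 + 24 = 7 dBV.

7 dBV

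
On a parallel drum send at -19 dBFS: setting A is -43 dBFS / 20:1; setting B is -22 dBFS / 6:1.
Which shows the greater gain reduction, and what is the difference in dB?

A: 24 dB over, compressed to 1.2 dB over, so 22.8 dB of GR.
B: 3 dB over, compressed to 0.5 dB over, so 2.5 dB of GR.
A applies 20.3 dB more gain reduction.

A, by 20.3 dB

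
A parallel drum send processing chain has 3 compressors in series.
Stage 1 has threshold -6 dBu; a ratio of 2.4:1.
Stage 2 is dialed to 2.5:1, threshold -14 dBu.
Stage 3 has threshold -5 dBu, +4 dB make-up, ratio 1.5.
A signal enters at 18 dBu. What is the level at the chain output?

-2.8 dBu

Stage 1: 18 dBu is 24 dB over -6 dBu; at 2.4:1 that becomes 10 dB over, giving 4 dBu.
Stage 2: 4 dBu is 18 dB over -14 dBu; at 2.5:1 that becomes 7.2 dB over, giving -6.8 dBu.
Stage 3: -6.8 dBu ≤ -5 dBu, so stage 3 doesn't engage; make-up brings it to -2.8 dBu.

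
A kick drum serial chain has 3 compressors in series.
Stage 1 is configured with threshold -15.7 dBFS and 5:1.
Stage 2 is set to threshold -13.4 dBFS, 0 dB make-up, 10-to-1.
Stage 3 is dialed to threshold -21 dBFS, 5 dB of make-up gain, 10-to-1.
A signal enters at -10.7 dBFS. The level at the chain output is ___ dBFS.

Stage 1: overshoot 5 dB → 5/5 = 1 dB → -14.7 dBFS.
Stage 2: -14.7 dBFS ≤ -13.4 dBFS, so stage 2 doesn't engage; output -14.7 dBFS.
Stage 3: overshoot 6.3 dB → 6.3/10 = 0.63 dB → -20.37 dBFS; +5 dB make-up → -15.37 dBFS.

-15.37 dBFS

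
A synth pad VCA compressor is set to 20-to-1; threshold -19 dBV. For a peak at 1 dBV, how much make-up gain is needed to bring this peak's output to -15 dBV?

3 dB

The peak compresses to -19 + 20/20 = -18 dBV.
To reach -15 dBV requires -15 − (-18) = 3 dB of make-up.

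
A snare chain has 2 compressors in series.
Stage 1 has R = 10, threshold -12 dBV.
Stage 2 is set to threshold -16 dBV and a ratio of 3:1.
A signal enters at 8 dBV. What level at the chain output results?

-14 dBV

Stage 1: 20 dB above -12 dBV, reduced 10:1 to 2 dB above → -10 dBV.
Stage 2: -10 dBV is 6 dB over -16 dBV; at 3:1 that becomes 2 dB over, giving -14 dBV.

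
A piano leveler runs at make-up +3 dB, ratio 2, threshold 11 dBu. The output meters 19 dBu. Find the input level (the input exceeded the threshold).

21 dBu

Remove make-up: 19 − 3 = 16 dBu.
The compressed level sits 16 − 11 = 5 dB over threshold.
Undo the ratio: input overshoot = 5 × 2 = 10 dB, giving input = 21 dBu.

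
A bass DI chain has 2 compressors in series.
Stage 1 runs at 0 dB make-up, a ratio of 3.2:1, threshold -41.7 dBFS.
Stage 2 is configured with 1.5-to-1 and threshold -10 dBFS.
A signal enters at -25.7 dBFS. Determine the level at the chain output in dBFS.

-36.7 dBFS

Stage 1: 16 dB above -41.7 dBFS, reduced 3.2:1 to 5 dB above → -36.7 dBFS.
Stage 2: -36.7 dBFS is at or below the -10 dBFS threshold — no compression; output -36.7 dBFS.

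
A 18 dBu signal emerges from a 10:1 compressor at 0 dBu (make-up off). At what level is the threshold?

-2 dBu

Gain reduction = 18 − 0 = 18 dB; output overshoot = GR / (R − 1) = 18 / 9 = 2 dB.
Threshold = output − output overshoot = 0 − 2 = -2 dBu.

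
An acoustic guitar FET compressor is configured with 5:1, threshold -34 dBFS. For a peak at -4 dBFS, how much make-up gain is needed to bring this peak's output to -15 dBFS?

Overshoot 30 dB → 30/5 = 6 dB after compression, so the compressed level is -34 + 6 = -28 dBFS.
Make-up = target − compressed = -15 − (-28) = 13 dB.

13 dB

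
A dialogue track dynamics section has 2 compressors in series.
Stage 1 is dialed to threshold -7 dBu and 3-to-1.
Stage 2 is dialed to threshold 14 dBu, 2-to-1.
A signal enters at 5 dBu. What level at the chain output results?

-3 dBu

Stage 1: 5 dBu is 12 dB over -7 dBu; at 3:1 that becomes 4 dB over, giving -3 dBu.
Stage 2: -3 dBu is at or below the 14 dBu threshold — no compression; output -3 dBu.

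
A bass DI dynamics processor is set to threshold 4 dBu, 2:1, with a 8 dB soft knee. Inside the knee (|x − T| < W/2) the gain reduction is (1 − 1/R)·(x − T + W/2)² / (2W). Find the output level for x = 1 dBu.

0.96875 dBu

x − T + W/2 = 1 − 4 + 4 = 1.
GR = (1 − 1/2) × 1² / 16 = 0.5 × 1 / 16 = 0.03125 dB.
Output = 1 − 0.03125 = 0.96875 dBu.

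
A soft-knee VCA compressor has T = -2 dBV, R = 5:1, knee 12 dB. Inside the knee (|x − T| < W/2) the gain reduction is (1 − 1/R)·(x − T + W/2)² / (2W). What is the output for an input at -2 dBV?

-3.2 dBV

x − T + W/2 = -2 − (-2) + 6 = 6.
GR = (1 − 1/5) × 6² / 24 = 0.8 × 36 / 24 = 1.2 dB.
Output = -2 − 1.2 = -3.2 dBV.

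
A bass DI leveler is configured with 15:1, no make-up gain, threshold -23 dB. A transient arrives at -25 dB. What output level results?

-25 dB is 2 dB below the -23 dB threshold, so no gain reduction is applied.
Output = input = -25 dB.

-25 dB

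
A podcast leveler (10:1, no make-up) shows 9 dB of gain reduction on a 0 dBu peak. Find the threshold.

Gain reduction = 0 − (-9) = 9 dB; output overshoot = GR / (R − 1) = 9 / 9 = 1 dB.
Threshold = output − output overshoot = -9 − 1 = -10 dBu.

-10 dBu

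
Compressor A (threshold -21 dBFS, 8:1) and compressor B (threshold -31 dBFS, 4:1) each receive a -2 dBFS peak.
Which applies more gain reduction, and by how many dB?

A: 19 dB over, compressed to 2.375 dB over, so 16.625 dB of GR.
B: 29 dB over, compressed to 7.25 dB over, so 21.75 dB of GR.
B reduces 5.125 dB more.

B, by 5.125 dB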